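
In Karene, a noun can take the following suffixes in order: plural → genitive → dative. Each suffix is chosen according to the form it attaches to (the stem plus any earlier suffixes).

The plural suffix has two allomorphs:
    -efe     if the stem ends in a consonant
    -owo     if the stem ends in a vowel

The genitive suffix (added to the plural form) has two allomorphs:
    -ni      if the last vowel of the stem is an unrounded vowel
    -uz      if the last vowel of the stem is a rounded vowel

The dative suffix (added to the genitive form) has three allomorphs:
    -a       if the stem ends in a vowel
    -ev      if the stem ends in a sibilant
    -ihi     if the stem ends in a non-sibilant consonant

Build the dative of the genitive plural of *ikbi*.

The final sound of *ikbi* is /i/, which is a vowel, so the plural suffix is -owo, giving *ikbiowo*.
The last vowel of the plural form *ikbiowo* is /o/, which is a rounded vowel, so the genitive suffix is -uz, giving *ikbiowouz*.
The genitive form *ikbiowouz* — final sound /z/ (a sibilant) → -ev → *ikbiowouzev*.

ikbiowouzev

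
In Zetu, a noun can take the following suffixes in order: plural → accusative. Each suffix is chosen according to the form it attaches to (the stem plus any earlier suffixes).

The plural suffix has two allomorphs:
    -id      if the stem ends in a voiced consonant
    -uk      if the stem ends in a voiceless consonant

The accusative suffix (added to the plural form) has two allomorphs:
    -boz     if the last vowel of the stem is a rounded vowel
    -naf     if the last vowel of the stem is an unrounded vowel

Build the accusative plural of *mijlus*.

mijlusukboz

*mijlus* — final consonant /s/ (voiceless) → -uk → *mijlusuk*.
The plural form *mijlusuk* — last vowel /u/ (a rounded vowel) → -boz → *mijlusukboz*.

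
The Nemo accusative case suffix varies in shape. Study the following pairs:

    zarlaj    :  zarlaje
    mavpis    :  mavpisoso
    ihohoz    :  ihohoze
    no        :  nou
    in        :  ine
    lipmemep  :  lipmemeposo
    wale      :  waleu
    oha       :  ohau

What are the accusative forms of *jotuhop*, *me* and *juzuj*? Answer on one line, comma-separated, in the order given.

The alternation tracks the final sound of the stem — -oso when the stem ends in a voiceless consonant (*mavpis*, *lipmemep*); -e when the stem ends in a voiced consonant (*zarlaj*, *ihohoz*, *in*); -u when the stem ends in a vowel (*no*, *wale*, *oha*).
Since the final sound of *jotuhop* is /p/ (a voiceless consonant), it takes -oso, giving *jotuhoposo*.
The final sound of *me* is /e/, which is a vowel, so the suffix is -u, giving *meu*.
The final sound of *juzuj* is /j/, which is a voiced consonant, so the suffix is -e, giving *juzuje*.

jotuhoposo, meu, juzuje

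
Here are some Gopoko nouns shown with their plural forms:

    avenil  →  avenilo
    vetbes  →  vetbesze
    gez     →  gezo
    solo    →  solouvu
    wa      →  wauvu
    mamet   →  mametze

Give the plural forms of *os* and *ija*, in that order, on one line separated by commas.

osze, ijauvu

Looking at the final sound of each stem: -ze when the stem ends in a voiceless consonant (*vetbes*, *mamet*); -o when the stem ends in a voiced consonant (*avenil*, *gez*); -uvu when the stem ends in a vowel (*solo*, *wa*).
The final sound of *os* is /s/, which is a voiceless consonant, so the suffix is -ze, giving *osze*.
*ija*: final sound = /a/, a vowel → -uvu → *ijauvu*.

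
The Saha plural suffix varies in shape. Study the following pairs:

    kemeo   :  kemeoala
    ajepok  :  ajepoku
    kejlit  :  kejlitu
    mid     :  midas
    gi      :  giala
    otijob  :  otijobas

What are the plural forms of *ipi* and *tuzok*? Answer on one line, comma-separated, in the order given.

ipiala, tuzoku

The pattern is voicing of the final sound: -u when the stem ends in a voiceless consonant (*ajepok*, *kejlit*); -as when the stem ends in a voiced consonant (*mid*, *otijob*); -ala when the stem ends in a vowel (*kemeo*, *gi*).
The final sound of *ipi* is /i/, which is a vowel, so the suffix is -ala, giving *ipiala*.
The final sound of *tuzok* is /k/, which is a voiceless consonant, so the suffix is -u, giving *tuzoku*.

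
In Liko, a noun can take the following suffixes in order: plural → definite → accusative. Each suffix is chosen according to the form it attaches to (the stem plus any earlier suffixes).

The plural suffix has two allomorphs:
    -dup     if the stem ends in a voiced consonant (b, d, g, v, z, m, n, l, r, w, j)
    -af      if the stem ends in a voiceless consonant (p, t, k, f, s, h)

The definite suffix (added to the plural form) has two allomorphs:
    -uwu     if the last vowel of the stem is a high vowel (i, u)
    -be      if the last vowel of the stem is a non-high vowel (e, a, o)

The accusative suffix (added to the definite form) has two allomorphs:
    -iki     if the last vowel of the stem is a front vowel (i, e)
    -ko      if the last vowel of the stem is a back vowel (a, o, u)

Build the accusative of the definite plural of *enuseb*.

enusebdupuwuko

*enuseb*: final consonant = /b/, voiced → -dup → *enusebdup*.
The plural form *enusebdup* — last vowel /u/ (a high vowel) → -uwu → *enusebdupuwu*.
The definite form *enusebdupuwu* — last vowel /u/ (a back vowel) → -ko → *enusebdupuwuko*.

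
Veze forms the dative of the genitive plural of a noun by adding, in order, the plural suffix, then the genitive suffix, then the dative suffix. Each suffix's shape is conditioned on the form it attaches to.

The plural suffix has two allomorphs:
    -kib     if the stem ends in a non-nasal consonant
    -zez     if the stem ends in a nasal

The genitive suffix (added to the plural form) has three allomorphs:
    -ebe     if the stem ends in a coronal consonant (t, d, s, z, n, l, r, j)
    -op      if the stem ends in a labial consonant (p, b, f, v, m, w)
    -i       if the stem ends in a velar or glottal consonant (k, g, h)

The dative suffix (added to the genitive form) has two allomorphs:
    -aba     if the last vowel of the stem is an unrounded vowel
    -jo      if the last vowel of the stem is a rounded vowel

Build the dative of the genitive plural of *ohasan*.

ohasanzezebeaba

*ohasan* — final consonant /n/ (a nasal) → -zez → *ohasanzez*.
The plural form *ohasanzez*: final consonant = /z/, coronal → -ebe → *ohasanzezebe*.
Since the last vowel of the genitive form *ohasanzezebe* is /e/ (an unrounded vowel), it takes -aba, giving *ohasanzezebeaba*.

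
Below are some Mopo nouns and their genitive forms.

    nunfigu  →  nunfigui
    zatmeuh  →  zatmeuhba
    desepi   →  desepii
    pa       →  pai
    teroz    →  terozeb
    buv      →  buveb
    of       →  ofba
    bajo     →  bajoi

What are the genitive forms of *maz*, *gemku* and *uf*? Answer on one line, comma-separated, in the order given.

mazeb, gemkui, ufba

The pattern is voicing of the final sound: -ba when the stem ends in a voiceless consonant (*zatmeuh*, *of*); -eb when the stem ends in a voiced consonant (*teroz*, *buv*); -i when the stem ends in a vowel (*nunfigu*, *desepi*, *pa*, *bajo*).
The final sound of *maz* is /z/, which is a voiced consonant, so the suffix is -eb, giving *mazeb*.
The final sound of *gemku* is /u/, which is a vowel, so the suffix is -i, giving *gemkui*.
*uf* — final sound /f/ (a voiceless consonant) → -ba → *ufba*.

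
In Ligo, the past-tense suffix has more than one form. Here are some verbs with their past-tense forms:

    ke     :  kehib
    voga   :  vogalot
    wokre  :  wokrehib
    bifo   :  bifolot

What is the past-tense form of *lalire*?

lalirehib

The alternation tracks the last vowel of the stem — -hib when the last vowel of the stem is a front vowel (*ke*, *wokre*); -lot when the last vowel of the stem is a back vowel (*voga*, *bifo*).
*lalire* — last vowel /e/ (a front vowel) → -hib → *lalirehib*.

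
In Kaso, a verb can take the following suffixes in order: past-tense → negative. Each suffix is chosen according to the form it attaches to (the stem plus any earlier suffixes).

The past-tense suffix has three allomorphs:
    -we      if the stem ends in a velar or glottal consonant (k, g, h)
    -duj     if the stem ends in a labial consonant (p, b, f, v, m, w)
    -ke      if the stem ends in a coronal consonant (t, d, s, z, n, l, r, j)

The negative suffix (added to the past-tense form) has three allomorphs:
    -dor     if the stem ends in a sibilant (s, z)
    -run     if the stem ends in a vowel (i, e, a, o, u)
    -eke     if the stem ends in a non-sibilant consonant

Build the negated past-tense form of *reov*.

The final consonant of *reov* is /v/, which is labial, so the past-tense suffix is -duj, giving *reovduj*.
The past-tense form *reovduj*: final sound = /j/, a non-sibilant consonant → -eke → *reovdujeke*.

reovdujeke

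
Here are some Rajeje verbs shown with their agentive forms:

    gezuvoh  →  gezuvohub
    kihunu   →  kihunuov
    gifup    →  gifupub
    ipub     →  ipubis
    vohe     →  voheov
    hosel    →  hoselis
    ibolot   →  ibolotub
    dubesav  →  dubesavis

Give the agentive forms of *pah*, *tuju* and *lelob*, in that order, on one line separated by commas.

pahub, tujuov, lelobis

The alternation tracks the final sound of the stem — -ub when the stem ends in a voiceless consonant (*gezuvoh*, *gifup*, *ibolot*); -is when the stem ends in a voiced consonant (*ipub*, *hosel*, *dubesav*); -ov when the stem ends in a vowel (*kihunu*, *vohe*).
The final sound of *pah* is /h/, which is a voiceless consonant, so the suffix is -ub, giving *pahub*.
*tuju* — final sound /u/ (a vowel) → -ov → *tujuov*.
*lelob*: final sound = /b/, a voiced consonant → -is → *lelobis*.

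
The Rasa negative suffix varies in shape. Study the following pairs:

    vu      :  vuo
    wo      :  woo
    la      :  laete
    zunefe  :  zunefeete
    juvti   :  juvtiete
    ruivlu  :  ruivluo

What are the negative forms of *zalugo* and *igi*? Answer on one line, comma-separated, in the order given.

The suffix is conditioned by the last vowel: -o when the last vowel of the stem is a rounded vowel (*vu*, *wo*, *ruivlu*); -ete when the last vowel of the stem is an unrounded vowel (*la*, *zunefe*, *juvti*).
*zalugo* — last vowel /o/ (a rounded vowel) → -o → *zalugoo*.
Since the last vowel of *igi* is /i/ (an unrounded vowel), it takes -ete, giving *igiete*.

zalugoo, igiete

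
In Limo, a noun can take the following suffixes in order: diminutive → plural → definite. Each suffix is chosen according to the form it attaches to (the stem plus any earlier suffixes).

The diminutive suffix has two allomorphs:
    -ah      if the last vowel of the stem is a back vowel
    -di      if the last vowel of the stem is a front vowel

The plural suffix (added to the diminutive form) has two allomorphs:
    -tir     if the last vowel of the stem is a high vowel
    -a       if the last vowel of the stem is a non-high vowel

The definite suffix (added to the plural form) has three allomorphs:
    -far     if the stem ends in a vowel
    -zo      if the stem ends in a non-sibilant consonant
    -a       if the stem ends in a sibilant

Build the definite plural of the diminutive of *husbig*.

The last vowel of *husbig* is /i/, which is a front vowel, so the diminutive suffix is -di, giving *husbigdi*.
The diminutive form *husbigdi*: last vowel = /i/, a high vowel → -tir → *husbigditir*.
The plural form *husbigditir*: final sound = /r/, a non-sibilant consonant → -zo → *husbigditirzo*.

husbigditirzo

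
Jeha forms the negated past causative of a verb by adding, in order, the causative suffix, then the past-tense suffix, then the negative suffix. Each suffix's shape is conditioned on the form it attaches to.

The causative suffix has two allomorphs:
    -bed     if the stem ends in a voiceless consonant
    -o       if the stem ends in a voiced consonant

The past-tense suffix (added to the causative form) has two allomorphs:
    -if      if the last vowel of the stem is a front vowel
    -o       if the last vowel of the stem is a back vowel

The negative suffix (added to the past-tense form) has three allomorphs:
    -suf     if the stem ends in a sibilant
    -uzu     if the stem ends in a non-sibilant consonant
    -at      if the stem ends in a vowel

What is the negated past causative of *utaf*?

The final consonant of *utaf* is /f/, which is voiceless, so the causative suffix is -bed, giving *utafbed*.
The causative form *utafbed*: last vowel = /e/, a front vowel → -if → *utafbedif*.
The final sound of the past-tense form *utafbedif* is /f/, which is a non-sibilant consonant, so the negative suffix is -uzu, giving *utafbedifuzu*.

utafbedifuzu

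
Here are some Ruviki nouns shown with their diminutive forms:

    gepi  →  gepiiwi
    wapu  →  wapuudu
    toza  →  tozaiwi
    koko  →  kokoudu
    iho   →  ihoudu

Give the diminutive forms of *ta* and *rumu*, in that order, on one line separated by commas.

The suffix is conditioned by the last vowel: -udu when the last vowel of the stem is a rounded vowel (*wapu*, *koko*, *iho*); -iwi when the last vowel of the stem is an unrounded vowel (*gepi*, *toza*).
The last vowel of *ta* is /a/, which is an unrounded vowel, so the suffix is -iwi, giving *taiwi*.
*rumu*: last vowel = /u/, a rounded vowel → -udu → *rumuudu*.

taiwi, rumuudu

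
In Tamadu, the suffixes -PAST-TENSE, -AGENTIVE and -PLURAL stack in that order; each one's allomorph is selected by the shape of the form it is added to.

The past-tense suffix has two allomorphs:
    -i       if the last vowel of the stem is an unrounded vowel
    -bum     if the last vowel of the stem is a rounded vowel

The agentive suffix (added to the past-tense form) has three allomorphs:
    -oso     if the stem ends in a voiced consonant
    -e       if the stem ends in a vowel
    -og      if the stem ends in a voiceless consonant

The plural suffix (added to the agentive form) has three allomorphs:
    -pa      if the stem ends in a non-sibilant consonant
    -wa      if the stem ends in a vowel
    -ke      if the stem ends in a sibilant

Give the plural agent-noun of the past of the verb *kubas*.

kubasiewa

*kubas*: last vowel = /a/, an unrounded vowel → -i → *kubasi*.
The final sound of the past-tense form *kubasi* is /i/, which is a vowel, so the agentive suffix is -e, giving *kubasie*.
The final sound of the agentive form *kubasie* is /e/, which is a vowel, so the plural suffix is -wa, giving *kubasiewa*.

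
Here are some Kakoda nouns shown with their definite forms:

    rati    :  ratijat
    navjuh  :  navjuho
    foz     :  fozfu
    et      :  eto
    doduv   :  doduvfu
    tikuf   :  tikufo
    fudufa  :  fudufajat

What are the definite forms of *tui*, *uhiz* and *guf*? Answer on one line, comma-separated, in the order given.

tuijat, uhizfu, gufo

Looking at the final sound of each stem: -o when the stem ends in a voiceless consonant (*navjuh*, *et*, *tikuf*); -fu when the stem ends in a voiced consonant (*foz*, *doduv*); -jat when the stem ends in a vowel (*rati*, *fudufa*).
The final sound of *tui* is /i/, which is a vowel, so the suffix is -jat, giving *tuijat*.
The final sound of *uhiz* is /z/, which is a voiced consonant, so the suffix is -fu, giving *uhizfu*.
*guf*: final sound = /f/, a voiceless consonant → -o → *gufo*.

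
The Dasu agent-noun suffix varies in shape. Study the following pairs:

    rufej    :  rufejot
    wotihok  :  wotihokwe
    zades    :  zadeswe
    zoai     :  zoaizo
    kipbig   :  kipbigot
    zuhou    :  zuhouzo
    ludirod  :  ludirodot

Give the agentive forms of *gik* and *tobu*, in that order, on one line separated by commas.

The alternation tracks the final sound of the stem — -we when the stem ends in a voiceless consonant (*wotihok*, *zades*); -ot when the stem ends in a voiced consonant (*rufej*, *kipbig*, *ludirod*); -zo when the stem ends in a vowel (*zoai*, *zuhou*).
*gik*: final sound = /k/, a voiceless consonant → -we → *gikwe*.
The final sound of *tobu* is /u/, which is a vowel, so the suffix is -zo, giving *tobuzo*.

gikwe, tobuzo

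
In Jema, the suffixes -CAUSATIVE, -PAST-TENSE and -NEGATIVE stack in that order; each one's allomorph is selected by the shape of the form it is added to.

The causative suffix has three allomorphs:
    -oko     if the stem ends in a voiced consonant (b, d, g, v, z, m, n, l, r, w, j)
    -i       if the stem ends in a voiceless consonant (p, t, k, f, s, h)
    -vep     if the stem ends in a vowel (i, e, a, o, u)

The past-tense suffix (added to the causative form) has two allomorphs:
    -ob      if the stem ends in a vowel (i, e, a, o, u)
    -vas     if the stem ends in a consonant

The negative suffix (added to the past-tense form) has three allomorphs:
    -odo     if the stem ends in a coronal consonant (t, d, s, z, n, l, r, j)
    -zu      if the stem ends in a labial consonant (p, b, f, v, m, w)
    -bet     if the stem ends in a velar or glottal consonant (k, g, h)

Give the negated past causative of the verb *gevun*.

*gevun*: final sound = /n/, a voiced consonant → -oko → *gevunoko*.
The causative form *gevunoko* — final sound /o/ (a vowel) → -ob → *gevunokoob*.
Since the final consonant of the past-tense form *gevunokoob* is /b/ (labial), it takes -zu, giving *gevunokoobzu*.

gevunokoobzu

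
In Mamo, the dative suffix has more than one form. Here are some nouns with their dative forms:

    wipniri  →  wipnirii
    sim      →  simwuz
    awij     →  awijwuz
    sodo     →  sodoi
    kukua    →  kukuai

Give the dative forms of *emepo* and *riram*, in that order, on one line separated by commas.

The alternation tracks the final sound of the stem — -wuz when the stem ends in a consonant (*sim*, *awij*); -i when the stem ends in a vowel (*wipniri*, *sodo*, *kukua*).
The final sound of *emepo* is /o/, which is a vowel, so the suffix is -i, giving *emepoi*.
*riram* — final sound /m/ (a consonant) → -wuz → *riramwuz*.

emepoi, riramwuz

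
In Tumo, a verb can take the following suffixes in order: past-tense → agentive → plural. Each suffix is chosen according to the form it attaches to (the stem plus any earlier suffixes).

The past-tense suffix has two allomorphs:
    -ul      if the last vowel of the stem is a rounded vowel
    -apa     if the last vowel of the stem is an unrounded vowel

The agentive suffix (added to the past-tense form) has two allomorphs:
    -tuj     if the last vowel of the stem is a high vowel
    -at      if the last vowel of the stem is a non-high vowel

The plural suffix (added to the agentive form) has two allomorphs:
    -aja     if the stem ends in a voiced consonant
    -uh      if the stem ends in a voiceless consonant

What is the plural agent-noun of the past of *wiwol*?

wiwolultujaja

*wiwol* — last vowel /o/ (a rounded vowel) → -ul → *wiwolul*.
The last vowel of the past-tense form *wiwolul* is /u/, which is a high vowel, so the agentive suffix is -tuj, giving *wiwolultuj*.
Since the final consonant of the agentive form *wiwolultuj* is /j/ (voiced), it takes -aja, giving *wiwolultujaja*.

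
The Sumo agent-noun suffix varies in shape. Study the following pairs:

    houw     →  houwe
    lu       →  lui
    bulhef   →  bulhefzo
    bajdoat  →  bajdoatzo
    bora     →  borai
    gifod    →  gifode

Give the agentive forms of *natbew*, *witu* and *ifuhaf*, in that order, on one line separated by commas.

The pattern is voicing of the final sound: -zo when the stem ends in a voiceless consonant (*bulhef*, *bajdoat*); -e when the stem ends in a voiced consonant (*houw*, *gifod*); -i when the stem ends in a vowel (*lu*, *bora*).
*natbew* — final sound /w/ (a voiced consonant) → -e → *natbewe*.
The final sound of *witu* is /u/, which is a vowel, so the suffix is -i, giving *witui*.
*ifuhaf* — final sound /f/ (a voiceless consonant) → -zo → *ifuhafzo*.

natbewe, witui, ifuhafzo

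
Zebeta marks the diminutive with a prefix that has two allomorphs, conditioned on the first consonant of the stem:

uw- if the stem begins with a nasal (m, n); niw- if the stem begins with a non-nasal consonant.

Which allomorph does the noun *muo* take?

*muo* — first consonant /m/ (a nasal) → uw-.

uw-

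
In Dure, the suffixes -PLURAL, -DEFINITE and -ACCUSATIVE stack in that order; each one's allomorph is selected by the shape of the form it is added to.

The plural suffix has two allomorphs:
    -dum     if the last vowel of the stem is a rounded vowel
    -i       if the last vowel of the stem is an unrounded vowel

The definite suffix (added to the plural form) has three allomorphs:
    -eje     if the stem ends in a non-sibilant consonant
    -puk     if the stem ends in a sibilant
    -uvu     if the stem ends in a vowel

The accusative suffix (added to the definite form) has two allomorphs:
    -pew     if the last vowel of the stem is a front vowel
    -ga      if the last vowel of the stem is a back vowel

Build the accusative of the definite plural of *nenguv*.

nenguvdumejepew

The last vowel of *nenguv* is /u/, which is a rounded vowel, so the plural suffix is -dum, giving *nenguvdum*.
The plural form *nenguvdum* — final sound /m/ (a non-sibilant consonant) → -eje → *nenguvdumeje*.
The definite form *nenguvdumeje*: last vowel = /e/, a front vowel → -pew → *nenguvdumejepew*.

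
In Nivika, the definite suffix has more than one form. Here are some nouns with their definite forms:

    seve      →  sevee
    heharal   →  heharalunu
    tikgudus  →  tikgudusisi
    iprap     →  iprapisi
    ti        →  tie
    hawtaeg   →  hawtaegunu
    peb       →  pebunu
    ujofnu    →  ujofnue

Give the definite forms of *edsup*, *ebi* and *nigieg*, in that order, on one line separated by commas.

The pattern is voicing of the final sound: -isi when the stem ends in a voiceless consonant (*tikgudus*, *iprap*); -unu when the stem ends in a voiced consonant (*heharal*, *hawtaeg*, *peb*); -e when the stem ends in a vowel (*seve*, *ti*, *ujofnu*).
*edsup* — final sound /p/ (a voiceless consonant) → -isi → *edsupisi*.
*ebi*: final sound = /i/, a vowel → -e → *ebie*.
Since the final sound of *nigieg* is /g/ (a voiced consonant), it takes -unu, giving *nigiegunu*.

edsupisi, ebie, nigiegunu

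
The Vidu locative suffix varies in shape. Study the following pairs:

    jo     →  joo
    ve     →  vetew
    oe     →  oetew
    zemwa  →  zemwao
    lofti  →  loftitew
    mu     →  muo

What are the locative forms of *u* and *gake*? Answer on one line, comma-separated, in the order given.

uo, gaketew

The suffix is conditioned by the last vowel: -tew when the last vowel of the stem is a front vowel (*ve*, *oe*, *lofti*); -o when the last vowel of the stem is a back vowel (*jo*, *zemwa*, *mu*).
*u* — last vowel /u/ (a back vowel) → -o → *uo*.
Since the last vowel of *gake* is /e/ (a front vowel), it takes -tew, giving *gaketew*.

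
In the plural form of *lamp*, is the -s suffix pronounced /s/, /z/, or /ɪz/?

The stem *lamp* ends in a voiceless non-sibilant consonant.
The plural suffix surfaces as /ɪz/ after sibilants, /s/ after other voiceless consonants, and /z/ after other voiced sounds.
So the plural -s on *lamp* is pronounced /s/.

/s/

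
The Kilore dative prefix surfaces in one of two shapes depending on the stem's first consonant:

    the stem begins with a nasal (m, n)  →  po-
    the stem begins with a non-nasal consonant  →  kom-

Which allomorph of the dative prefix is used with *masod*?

po-

Since the first consonant of *masod* is /m/ (a nasal), it takes po-.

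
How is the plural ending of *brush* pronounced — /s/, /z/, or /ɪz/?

The stem *brush* ends in a sibilant (/s, z, ʃ, ʒ, tʃ, dʒ/).
The plural suffix surfaces as /ɪz/ after sibilants, /s/ after other voiceless consonants, and /z/ after other voiced sounds.
So the plural -s on *brush* is pronounced /ɪz/.

/ɪz/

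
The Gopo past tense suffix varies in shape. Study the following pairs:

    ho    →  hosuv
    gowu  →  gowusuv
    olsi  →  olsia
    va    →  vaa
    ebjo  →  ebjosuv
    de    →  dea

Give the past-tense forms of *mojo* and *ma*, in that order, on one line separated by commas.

mojosuv, maa

The alternation tracks the last vowel of the stem — -suv when the last vowel of the stem is a rounded vowel (*ho*, *gowu*, *ebjo*); -a when the last vowel of the stem is an unrounded vowel (*olsi*, *va*, *de*).
Since the last vowel of *mojo* is /o/ (a rounded vowel), it takes -suv, giving *mojosuv*.
Since the last vowel of *ma* is /a/ (an unrounded vowel), it takes -a, giving *maa*.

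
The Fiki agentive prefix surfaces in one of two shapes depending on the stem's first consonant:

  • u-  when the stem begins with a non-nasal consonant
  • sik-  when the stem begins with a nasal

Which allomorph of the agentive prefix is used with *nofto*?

sik-

The first consonant of *nofto* is /n/, which is a nasal, so the prefix is sik-.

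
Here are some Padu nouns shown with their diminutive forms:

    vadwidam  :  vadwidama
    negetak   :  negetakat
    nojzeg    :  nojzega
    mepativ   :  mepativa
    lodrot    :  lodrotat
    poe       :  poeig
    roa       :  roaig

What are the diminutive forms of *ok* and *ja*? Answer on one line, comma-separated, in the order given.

The pattern is voicing of the final sound: -at when the stem ends in a voiceless consonant (*negetak*, *lodrot*); -a when the stem ends in a voiced consonant (*vadwidam*, *nojzeg*, *mepativ*); -ig when the stem ends in a vowel (*poe*, *roa*).
The final sound of *ok* is /k/, which is a voiceless consonant, so the suffix is -at, giving *okat*.
*ja*: final sound = /a/, a vowel → -ig → *jaig*.

okat, jaig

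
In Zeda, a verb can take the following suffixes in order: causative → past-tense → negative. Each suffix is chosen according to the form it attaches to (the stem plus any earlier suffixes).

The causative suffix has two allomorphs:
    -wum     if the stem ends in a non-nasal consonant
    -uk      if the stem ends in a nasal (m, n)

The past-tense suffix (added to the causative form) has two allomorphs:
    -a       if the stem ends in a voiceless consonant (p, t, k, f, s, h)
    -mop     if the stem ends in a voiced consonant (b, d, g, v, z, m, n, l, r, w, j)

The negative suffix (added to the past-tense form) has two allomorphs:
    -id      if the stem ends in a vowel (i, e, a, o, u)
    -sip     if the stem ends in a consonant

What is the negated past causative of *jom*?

Since the final consonant of *jom* is /m/ (a nasal), it takes -uk, giving *jomuk*.
Since the final consonant of the causative form *jomuk* is /k/ (voiceless), it takes -a, giving *jomuka*.
The past-tense form *jomuka*: final sound = /a/, a vowel → -id → *jomukaid*.

jomukaid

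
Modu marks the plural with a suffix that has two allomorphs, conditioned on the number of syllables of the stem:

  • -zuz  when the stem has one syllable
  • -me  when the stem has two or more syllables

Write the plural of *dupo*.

With 2 syllables, *dupo* takes -me → *dupome*.

dupome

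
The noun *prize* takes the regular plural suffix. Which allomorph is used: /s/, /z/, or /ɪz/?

/ɪz/

The stem *prize* ends in a sibilant (/s, z, ʃ, ʒ, tʃ, dʒ/).
The plural suffix surfaces as /ɪz/ after sibilants, /s/ after other voiceless consonants, and /z/ after other voiced sounds.
So the plural -s on *prize* is pronounced /ɪz/.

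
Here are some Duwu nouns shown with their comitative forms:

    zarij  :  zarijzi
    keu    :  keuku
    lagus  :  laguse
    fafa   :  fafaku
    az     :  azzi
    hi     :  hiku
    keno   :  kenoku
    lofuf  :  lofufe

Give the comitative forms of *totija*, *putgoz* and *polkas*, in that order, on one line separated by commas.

The suffix is conditioned by the final sound: -e when the stem ends in a voiceless consonant (*lagus*, *lofuf*); -zi when the stem ends in a voiced consonant (*zarij*, *az*); -ku when the stem ends in a vowel (*keu*, *fafa*, *hi*, *keno*).
The final sound of *totija* is /a/, which is a vowel, so the suffix is -ku, giving *totijaku*.
*putgoz*: final sound = /z/, a voiced consonant → -zi → *putgozzi*.
*polkas*: final sound = /s/, a voiceless consonant → -e → *polkase*.

totijaku, putgozzi, polkase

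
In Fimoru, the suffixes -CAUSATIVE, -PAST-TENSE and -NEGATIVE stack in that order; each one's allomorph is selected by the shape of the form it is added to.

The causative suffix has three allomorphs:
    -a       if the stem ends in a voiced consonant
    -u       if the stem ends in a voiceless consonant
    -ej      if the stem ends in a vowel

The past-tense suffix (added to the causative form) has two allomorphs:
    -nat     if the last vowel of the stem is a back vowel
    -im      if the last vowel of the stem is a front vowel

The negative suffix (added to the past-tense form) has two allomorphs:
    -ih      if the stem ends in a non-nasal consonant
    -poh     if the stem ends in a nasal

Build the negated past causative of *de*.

*de* — final sound /e/ (a vowel) → -ej → *deej*.
Since the last vowel of the causative form *deej* is /e/ (a front vowel), it takes -im, giving *deejim*.
The final consonant of the past-tense form *deejim* is /m/, which is a nasal, so the negative suffix is -poh, giving *deejimpoh*.

deejimpoh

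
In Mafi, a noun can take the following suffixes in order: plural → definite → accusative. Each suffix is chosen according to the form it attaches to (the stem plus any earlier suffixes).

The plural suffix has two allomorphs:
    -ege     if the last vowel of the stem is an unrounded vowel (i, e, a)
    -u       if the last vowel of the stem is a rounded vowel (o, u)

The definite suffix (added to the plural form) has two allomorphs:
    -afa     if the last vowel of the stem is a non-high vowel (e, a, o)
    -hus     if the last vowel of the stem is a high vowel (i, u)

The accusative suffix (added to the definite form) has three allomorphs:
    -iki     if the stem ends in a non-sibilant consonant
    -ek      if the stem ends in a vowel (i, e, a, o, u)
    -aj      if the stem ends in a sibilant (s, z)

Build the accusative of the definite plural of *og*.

oguhusaj

Since the last vowel of *og* is /o/ (a rounded vowel), it takes -u, giving *ogu*.
The plural form *ogu* — last vowel /u/ (a high vowel) → -hus → *oguhus*.
Since the final sound of the definite form *oguhus* is /s/ (a sibilant), it takes -aj, giving *oguhusaj*.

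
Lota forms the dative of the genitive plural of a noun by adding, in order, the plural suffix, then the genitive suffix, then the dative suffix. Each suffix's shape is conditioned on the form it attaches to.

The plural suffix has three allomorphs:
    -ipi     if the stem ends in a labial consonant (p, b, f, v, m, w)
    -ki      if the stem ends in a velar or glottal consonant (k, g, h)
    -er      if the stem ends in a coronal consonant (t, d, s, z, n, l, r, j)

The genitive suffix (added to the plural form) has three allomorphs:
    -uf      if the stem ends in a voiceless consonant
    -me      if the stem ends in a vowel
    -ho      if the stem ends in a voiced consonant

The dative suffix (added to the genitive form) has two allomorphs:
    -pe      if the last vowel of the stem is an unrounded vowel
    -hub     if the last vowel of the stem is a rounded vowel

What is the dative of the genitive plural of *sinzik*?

The final consonant of *sinzik* is /k/, which is velar/glottal, so the plural suffix is -ki, giving *sinzikki*.
The final sound of the plural form *sinzikki* is /i/, which is a vowel, so the genitive suffix is -me, giving *sinzikkime*.
The genitive form *sinzikkime* — last vowel /e/ (an unrounded vowel) → -pe → *sinzikkimepe*.

sinzikkimepe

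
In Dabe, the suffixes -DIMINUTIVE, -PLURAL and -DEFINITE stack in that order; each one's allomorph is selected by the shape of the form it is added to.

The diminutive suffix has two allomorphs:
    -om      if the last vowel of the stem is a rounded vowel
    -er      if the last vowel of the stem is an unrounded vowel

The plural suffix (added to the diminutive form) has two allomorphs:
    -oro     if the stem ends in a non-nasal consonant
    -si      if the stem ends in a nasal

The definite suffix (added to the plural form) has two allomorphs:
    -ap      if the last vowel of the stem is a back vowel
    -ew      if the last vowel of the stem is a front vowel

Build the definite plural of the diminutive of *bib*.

Since the last vowel of *bib* is /i/ (an unrounded vowel), it takes -er, giving *biber*.
Since the final consonant of the diminutive form *biber* is /r/ (non-nasal), it takes -oro, giving *biberoro*.
The plural form *biberoro*: last vowel = /o/, a back vowel → -ap → *biberoroap*.

biberoroap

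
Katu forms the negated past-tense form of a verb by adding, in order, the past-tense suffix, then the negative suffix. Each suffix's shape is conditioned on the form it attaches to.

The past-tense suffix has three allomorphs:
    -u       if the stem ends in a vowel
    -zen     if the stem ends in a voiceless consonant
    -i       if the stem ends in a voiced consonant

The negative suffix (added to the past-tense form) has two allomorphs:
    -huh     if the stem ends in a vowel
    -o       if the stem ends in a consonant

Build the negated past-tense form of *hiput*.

*hiput*: final sound = /t/, a voiceless consonant → -zen → *hiputzen*.
The past-tense form *hiputzen* — final sound /n/ (a consonant) → -o → *hiputzeno*.

hiputzeno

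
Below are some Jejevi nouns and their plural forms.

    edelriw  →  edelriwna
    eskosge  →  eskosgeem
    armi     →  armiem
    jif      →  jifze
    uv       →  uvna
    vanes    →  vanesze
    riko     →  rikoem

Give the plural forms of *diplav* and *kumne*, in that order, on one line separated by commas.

diplavna, kumneem

The pattern is voicing of the final sound: -ze when the stem ends in a voiceless consonant (*jif*, *vanes*); -na when the stem ends in a voiced consonant (*edelriw*, *uv*); -em when the stem ends in a vowel (*eskosge*, *armi*, *riko*).
The final sound of *diplav* is /v/, which is a voiced consonant, so the suffix is -na, giving *diplavna*.
Since the final sound of *kumne* is /e/ (a vowel), it takes -em, giving *kumneem*.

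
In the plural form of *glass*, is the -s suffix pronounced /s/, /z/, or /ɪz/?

/ɪz/

The stem *glass* ends in a sibilant (/s, z, ʃ, ʒ, tʃ, dʒ/).
The plural suffix surfaces as /ɪz/ after sibilants, /s/ after other voiceless consonants, and /z/ after other voiced sounds.
So the plural -s on *glass* is pronounced /ɪz/.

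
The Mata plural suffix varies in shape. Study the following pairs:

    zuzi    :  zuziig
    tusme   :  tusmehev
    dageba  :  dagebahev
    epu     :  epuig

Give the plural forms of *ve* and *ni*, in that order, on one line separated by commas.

Looking at the last vowel of each stem: -ig when the last vowel of the stem is a high vowel (*zuzi*, *epu*); -hev when the last vowel of the stem is a non-high vowel (*tusme*, *dageba*).
*ve* — last vowel /e/ (a non-high vowel) → -hev → *vehev*.
*ni*: last vowel = /i/, a high vowel → -ig → *niig*.

vehev, niig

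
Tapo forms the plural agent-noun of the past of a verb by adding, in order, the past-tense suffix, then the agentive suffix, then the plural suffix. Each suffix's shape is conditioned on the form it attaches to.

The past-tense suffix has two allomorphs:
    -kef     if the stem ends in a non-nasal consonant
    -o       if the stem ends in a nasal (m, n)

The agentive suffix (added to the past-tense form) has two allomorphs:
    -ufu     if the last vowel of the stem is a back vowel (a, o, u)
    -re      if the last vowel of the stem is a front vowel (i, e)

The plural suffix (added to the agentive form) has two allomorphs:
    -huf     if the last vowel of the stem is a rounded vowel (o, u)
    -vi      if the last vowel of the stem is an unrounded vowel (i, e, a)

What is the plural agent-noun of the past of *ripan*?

*ripan* — final consonant /n/ (a nasal) → -o → *ripano*.
Since the last vowel of the past-tense form *ripano* is /o/ (a back vowel), it takes -ufu, giving *ripanoufu*.
The agentive form *ripanoufu* — last vowel /u/ (a rounded vowel) → -huf → *ripanoufuhuf*.

ripanoufuhuf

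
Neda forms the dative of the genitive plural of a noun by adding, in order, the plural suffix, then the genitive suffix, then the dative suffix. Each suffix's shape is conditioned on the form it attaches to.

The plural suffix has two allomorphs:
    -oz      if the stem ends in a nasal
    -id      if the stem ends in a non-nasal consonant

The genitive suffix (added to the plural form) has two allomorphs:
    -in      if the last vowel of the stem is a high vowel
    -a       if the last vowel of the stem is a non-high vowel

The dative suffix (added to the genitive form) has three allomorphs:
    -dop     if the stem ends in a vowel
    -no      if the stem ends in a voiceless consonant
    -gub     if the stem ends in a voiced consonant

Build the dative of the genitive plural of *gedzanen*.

*gedzanen* — final consonant /n/ (a nasal) → -oz → *gedzanenoz*.
Since the last vowel of the plural form *gedzanenoz* is /o/ (a non-high vowel), it takes -a, giving *gedzanenoza*.
The final sound of the genitive form *gedzanenoza* is /a/, which is a vowel, so the dative suffix is -dop, giving *gedzanenozadop*.

gedzanenozadop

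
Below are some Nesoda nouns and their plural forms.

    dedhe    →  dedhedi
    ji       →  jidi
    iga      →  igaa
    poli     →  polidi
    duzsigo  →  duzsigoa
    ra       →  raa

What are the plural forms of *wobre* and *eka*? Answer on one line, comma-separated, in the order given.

Looking at the last vowel of each stem: -di when the last vowel of the stem is a front vowel (*dedhe*, *ji*, *poli*); -a when the last vowel of the stem is a back vowel (*iga*, *duzsigo*, *ra*).
The last vowel of *wobre* is /e/, which is a front vowel, so the suffix is -di, giving *wobredi*.
The last vowel of *eka* is /a/, which is a back vowel, so the suffix is -a, giving *ekaa*.

wobredi, ekaa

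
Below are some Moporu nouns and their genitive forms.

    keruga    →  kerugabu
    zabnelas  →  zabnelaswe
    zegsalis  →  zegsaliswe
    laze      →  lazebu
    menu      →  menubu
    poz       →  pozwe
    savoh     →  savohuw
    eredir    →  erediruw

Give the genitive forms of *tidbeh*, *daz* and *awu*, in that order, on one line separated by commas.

tidbehuw, dazwe, awubu

The pattern is sibilance of the final sound: -we when the stem ends in a sibilant (*zabnelas*, *zegsalis*, *poz*); -uw when the stem ends in a non-sibilant consonant (*savoh*, *eredir*); -bu when the stem ends in a vowel (*keruga*, *laze*, *menu*).
The final sound of *tidbeh* is /h/, which is a non-sibilant consonant, so the suffix is -uw, giving *tidbehuw*.
The final sound of *daz* is /z/, which is a sibilant, so the suffix is -we, giving *dazwe*.
The final sound of *awu* is /u/, which is a vowel, so the suffix is -bu, giving *awubu*.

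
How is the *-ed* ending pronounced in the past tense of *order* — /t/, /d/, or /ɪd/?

The stem *order* ends in a voiced sound other than /d/.
The -ed suffix is realized as /ɪd/ after /t, d/; as /t/ after other voiceless consonants; and as /d/ after other voiced sounds.
So -ed on *order* is pronounced /d/.

/d/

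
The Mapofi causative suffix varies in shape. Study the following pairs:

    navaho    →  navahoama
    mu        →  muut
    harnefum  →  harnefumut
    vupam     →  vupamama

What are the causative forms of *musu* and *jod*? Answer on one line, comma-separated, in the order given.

The alternation tracks the last vowel of the stem — -ut when the last vowel of the stem is a high vowel (*mu*, *harnefum*); -ama when the last vowel of the stem is a non-high vowel (*navaho*, *vupam*).
*musu* — last vowel /u/ (a high vowel) → -ut → *musuut*.
Since the last vowel of *jod* is /o/ (a non-high vowel), it takes -ama, giving *jodama*.

musuut, jodama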